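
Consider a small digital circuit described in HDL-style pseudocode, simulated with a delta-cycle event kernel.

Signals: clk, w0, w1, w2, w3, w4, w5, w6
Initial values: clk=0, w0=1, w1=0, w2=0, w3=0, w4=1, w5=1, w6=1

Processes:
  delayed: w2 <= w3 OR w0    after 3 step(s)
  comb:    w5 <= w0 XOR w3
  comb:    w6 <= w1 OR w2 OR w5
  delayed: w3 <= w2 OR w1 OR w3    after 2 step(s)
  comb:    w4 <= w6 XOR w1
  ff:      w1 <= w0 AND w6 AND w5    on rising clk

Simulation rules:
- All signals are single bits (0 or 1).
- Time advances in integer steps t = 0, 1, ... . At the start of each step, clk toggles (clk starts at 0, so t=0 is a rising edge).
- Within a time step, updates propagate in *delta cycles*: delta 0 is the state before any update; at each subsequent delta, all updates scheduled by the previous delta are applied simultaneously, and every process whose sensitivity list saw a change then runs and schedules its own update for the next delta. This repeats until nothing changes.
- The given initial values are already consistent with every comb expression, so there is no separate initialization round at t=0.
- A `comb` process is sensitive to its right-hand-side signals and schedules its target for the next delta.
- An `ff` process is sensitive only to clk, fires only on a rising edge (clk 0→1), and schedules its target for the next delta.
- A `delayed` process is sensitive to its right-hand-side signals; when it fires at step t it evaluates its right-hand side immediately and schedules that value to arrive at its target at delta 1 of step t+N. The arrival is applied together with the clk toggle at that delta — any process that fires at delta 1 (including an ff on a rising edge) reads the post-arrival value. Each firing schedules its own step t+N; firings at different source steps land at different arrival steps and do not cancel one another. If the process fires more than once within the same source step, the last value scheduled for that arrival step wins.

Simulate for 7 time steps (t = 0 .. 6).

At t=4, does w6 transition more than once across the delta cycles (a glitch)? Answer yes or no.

[bits: w2,w5,w3,w1,w0,clk,w4,w6]
t=0: Δ0=01001011 Δ1=01001111 Δ2=01011111 Δ3=01011101 | 3Δ
t=1: Δ0=01011101 Δ1=01011001 | 1Δ
t=2: Δ0=01011001 Δ1=01111101 Δ2=00111101 | 2Δ
t=3: Δ0=00111101 Δ1=00111001 | 1Δ
t=4: Δ0=00111001 Δ1=00111101 Δ2=00101101 Δ3=00101110 Δ4=00101100 | 4Δ
t=5: Δ0=00101100 Δ1=10101000 Δ2=10101001 Δ3=10101011 | 3Δ
t=6: Δ0=10101011 Δ1=10101111 | 1Δ

no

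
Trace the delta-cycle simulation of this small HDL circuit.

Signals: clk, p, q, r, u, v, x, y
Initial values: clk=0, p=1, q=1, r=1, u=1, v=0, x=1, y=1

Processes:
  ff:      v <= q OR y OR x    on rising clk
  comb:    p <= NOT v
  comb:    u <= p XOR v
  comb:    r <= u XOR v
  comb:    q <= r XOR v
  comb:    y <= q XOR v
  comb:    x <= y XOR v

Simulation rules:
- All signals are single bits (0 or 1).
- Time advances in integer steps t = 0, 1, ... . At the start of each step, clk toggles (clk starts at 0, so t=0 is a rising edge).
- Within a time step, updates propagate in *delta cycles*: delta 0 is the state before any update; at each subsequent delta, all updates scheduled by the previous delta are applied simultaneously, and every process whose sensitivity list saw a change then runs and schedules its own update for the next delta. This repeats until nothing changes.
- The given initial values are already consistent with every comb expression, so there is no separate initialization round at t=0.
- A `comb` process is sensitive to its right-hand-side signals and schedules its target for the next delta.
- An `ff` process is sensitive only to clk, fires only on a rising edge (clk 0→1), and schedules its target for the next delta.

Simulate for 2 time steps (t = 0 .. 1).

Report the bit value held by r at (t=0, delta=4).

1

t0.Δ0 p=1 x=1 clk=0 q=1 y=1 u=1 r=1 v=0
t0.Δ1 p=1 x=1 clk=1 q=1 y=1 u=1 r=1 v=0
t0.Δ2 p=1 x=1 clk=1 q=1 y=1 u=1 r=1 v=1
t0.Δ3 p=0 x=0 clk=1 q=0 y=0 u=0 r=0 v=1
t0.Δ4 p=0 x=1 clk=1 q=1 y=1 u=1 r=1 v=1
t0.Δ5 p=0 x=0 clk=1 q=0 y=0 u=1 r=0 v=1
t0.Δ6 p=0 x=1 clk=1 q=1 y=1 u=1 r=0 v=1
t0.Δ7 p=0 x=0 clk=1 q=1 y=0 u=1 r=0 v=1
t0.Δ8 p=0 x=1 clk=1 q=1 y=0 u=1 r=0 v=1
t1.Δ0 p=0 x=1 clk=1 q=1 y=0 u=1 r=0 v=1
t1.Δ1 p=0 x=1 clk=0 q=1 y=0 u=1 r=0 v=1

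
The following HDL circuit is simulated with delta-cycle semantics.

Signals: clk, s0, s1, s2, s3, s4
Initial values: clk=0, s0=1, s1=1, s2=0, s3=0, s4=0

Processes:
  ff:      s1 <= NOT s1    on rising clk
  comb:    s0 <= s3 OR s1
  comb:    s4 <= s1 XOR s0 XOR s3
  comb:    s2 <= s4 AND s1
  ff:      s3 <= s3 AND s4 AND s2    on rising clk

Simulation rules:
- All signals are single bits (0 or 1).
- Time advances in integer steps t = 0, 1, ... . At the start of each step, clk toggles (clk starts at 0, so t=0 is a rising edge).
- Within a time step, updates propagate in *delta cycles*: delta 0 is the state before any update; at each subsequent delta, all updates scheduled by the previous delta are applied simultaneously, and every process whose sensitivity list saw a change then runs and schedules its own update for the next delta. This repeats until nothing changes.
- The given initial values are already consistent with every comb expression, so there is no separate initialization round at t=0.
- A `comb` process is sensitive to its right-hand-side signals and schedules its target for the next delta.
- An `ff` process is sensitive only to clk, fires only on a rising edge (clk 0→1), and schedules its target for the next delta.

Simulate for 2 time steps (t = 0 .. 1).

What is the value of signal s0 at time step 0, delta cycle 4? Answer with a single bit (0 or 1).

t=0 Δ0: s2=0 s4=0 s0=1 clk=0 s3=0 s1=1
  Δ1: clk:0→1
  Δ2: s1:1→0
  Δ3: s4:0→1, s0:1→0
  Δ4: s4:1→0
  (4Δ to stable)
t=1 Δ0: s2=0 s4=0 s0=0 clk=1 s3=0 s1=0
  Δ1: clk:1→0
  (1Δ to stable)

0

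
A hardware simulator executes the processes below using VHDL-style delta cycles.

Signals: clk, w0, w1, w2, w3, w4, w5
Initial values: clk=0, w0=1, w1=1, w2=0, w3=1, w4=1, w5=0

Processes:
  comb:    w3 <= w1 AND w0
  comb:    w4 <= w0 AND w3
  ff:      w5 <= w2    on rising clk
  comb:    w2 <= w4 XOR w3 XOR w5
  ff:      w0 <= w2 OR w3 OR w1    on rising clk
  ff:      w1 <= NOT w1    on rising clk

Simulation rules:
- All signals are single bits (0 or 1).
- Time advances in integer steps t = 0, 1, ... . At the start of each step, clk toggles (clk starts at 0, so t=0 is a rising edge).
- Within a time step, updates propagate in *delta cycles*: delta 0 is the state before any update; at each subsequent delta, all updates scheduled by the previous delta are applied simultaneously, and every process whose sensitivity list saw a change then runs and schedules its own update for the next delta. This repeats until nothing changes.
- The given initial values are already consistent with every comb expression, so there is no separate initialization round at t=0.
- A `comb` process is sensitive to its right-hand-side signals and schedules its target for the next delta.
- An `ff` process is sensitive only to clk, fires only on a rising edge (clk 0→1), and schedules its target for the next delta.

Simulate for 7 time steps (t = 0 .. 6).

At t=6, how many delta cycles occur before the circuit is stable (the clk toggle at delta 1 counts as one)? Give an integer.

2

t=0 Δ0: w4=1 w3=1 w1=1 w0=1 w5=0 w2=0 clk=0
  Δ1: clk:0→1
  Δ2: w1:1→0
  Δ3: w3:1→0
  Δ4: w4:1→0, w2:0→1
  Δ5: w2:1→0
  (5Δ to stable)
t=1 Δ0: w4=0 w3=0 w1=0 w0=1 w5=0 w2=0 clk=1
  Δ1: clk:1→0
  (1Δ to stable)
t=2 Δ0: w4=0 w3=0 w1=0 w0=1 w5=0 w2=0 clk=0
  Δ1: clk:0→1
  Δ2: w1:0→1, w0:1→0
  (2Δ to stable)
t=3 Δ0: w4=0 w3=0 w1=1 w0=0 w5=0 w2=0 clk=1
  Δ1: clk:1→0
  (1Δ to stable)
t=4 Δ0: w4=0 w3=0 w1=1 w0=0 w5=0 w2=0 clk=0
  Δ1: clk:0→1
  Δ2: w1:1→0, w0:0→1
  (2Δ to stable)
t=5 Δ0: w4=0 w3=0 w1=0 w0=1 w5=0 w2=0 clk=1
  Δ1: clk:1→0
  (1Δ to stable)
t=6 Δ0: w4=0 w3=0 w1=0 w0=1 w5=0 w2=0 clk=0
  Δ1: clk:0→1
  Δ2: w1:0→1, w0:1→0
  (2Δ to stable)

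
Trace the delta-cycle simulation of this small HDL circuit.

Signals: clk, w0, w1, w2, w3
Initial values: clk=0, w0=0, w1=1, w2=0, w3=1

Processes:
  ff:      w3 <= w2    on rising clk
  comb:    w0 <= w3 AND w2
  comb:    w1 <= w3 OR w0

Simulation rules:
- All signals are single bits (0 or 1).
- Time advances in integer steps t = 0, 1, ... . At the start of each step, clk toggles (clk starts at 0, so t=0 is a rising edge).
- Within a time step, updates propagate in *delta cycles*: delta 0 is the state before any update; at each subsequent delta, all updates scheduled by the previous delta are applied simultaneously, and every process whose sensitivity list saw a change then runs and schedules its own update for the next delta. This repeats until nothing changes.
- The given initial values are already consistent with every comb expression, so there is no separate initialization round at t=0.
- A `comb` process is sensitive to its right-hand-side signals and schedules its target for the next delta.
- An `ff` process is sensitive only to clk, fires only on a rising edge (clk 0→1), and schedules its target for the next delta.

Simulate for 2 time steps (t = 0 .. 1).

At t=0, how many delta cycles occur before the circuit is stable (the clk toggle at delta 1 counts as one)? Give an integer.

t0.Δ0 clk=0 w0=0 w3=1 w1=1 w2=0
t0.Δ1 clk=1 w0=0 w3=1 w1=1 w2=0
t0.Δ2 clk=1 w0=0 w3=0 w1=1 w2=0
t0.Δ3 clk=1 w0=0 w3=0 w1=0 w2=0
t1.Δ0 clk=1 w0=0 w3=0 w1=0 w2=0
t1.Δ1 clk=0 w0=0 w3=0 w1=0 w2=0

3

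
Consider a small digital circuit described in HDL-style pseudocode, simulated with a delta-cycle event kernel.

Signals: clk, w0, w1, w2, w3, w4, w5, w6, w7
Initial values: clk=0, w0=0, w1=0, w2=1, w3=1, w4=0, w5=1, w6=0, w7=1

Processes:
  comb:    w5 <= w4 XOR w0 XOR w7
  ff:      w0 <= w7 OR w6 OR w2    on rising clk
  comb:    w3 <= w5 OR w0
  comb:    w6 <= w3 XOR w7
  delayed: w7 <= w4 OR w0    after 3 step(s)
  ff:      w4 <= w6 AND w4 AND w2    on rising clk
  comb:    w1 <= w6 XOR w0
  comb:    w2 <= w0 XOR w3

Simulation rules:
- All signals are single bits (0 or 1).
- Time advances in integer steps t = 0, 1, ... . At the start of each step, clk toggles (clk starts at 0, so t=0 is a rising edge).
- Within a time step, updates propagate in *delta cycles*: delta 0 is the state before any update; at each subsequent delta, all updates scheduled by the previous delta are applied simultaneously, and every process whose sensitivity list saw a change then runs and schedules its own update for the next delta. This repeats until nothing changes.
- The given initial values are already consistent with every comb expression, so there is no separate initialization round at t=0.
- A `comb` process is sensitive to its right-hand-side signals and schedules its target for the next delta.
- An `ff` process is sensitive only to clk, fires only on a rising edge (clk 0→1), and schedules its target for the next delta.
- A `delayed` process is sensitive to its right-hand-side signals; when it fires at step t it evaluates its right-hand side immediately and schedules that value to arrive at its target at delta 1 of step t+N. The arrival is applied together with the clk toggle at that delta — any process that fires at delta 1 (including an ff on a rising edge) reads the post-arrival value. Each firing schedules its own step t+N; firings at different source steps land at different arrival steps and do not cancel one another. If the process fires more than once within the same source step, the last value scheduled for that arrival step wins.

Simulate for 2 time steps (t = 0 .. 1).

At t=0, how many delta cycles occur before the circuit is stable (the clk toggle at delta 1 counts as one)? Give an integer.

3

t0.Δ0 w2=1 w0=0 clk=0 w6=0 w4=0 w3=1 w1=0 w7=1 w5=1
t0.Δ1 w2=1 w0=0 clk=1 w6=0 w4=0 w3=1 w1=0 w7=1 w5=1
t0.Δ2 w2=1 w0=1 clk=1 w6=0 w4=0 w3=1 w1=0 w7=1 w5=1
t0.Δ3 w2=0 w0=1 clk=1 w6=0 w4=0 w3=1 w1=1 w7=1 w5=0
t1.Δ0 w2=0 w0=1 clk=1 w6=0 w4=0 w3=1 w1=1 w7=1 w5=0
t1.Δ1 w2=0 w0=1 clk=0 w6=0 w4=0 w3=1 w1=1 w7=1 w5=0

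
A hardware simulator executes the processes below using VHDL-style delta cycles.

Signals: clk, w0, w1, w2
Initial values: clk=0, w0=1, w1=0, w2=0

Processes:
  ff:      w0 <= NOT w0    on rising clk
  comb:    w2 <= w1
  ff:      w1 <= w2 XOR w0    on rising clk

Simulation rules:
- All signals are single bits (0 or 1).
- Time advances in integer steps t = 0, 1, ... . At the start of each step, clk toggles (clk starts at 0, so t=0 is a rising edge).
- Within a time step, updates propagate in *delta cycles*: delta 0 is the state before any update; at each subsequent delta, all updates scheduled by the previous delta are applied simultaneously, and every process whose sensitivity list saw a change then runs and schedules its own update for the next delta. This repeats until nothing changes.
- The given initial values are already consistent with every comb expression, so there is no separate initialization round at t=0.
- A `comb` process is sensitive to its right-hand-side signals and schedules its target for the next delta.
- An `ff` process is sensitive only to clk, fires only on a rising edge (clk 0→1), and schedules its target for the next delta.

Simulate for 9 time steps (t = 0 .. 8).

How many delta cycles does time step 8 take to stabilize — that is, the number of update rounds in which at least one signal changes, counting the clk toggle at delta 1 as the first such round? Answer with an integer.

t=0 Δ0: w2=0 w1=0 w0=1 clk=0
  Δ1: clk:0→1
  Δ2: w1:0→1, w0:1→0
  Δ3: w2:0→1
  (3Δ to stable)
t=1 Δ0: w2=1 w1=1 w0=0 clk=1
  Δ1: clk:1→0
  (1Δ to stable)
t=2 Δ0: w2=1 w1=1 w0=0 clk=0
  Δ1: clk:0→1
  Δ2: w0:0→1
  (2Δ to stable)
t=3 Δ0: w2=1 w1=1 w0=1 clk=1
  Δ1: clk:1→0
  (1Δ to stable)
t=4 Δ0: w2=1 w1=1 w0=1 clk=0
  Δ1: clk:0→1
  Δ2: w1:1→0, w0:1→0
  Δ3: w2:1→0
  (3Δ to stable)
t=5 Δ0: w2=0 w1=0 w0=0 clk=1
  Δ1: clk:1→0
  (1Δ to stable)
t=6 Δ0: w2=0 w1=0 w0=0 clk=0
  Δ1: clk:0→1
  Δ2: w0:0→1
  (2Δ to stable)
t=7 Δ0: w2=0 w1=0 w0=1 clk=1
  Δ1: clk:1→0
  (1Δ to stable)
t=8 Δ0: w2=0 w1=0 w0=1 clk=0
  Δ1: clk:0→1
  Δ2: w1:0→1, w0:1→0
  Δ3: w2:0→1
  (3Δ to stable)

3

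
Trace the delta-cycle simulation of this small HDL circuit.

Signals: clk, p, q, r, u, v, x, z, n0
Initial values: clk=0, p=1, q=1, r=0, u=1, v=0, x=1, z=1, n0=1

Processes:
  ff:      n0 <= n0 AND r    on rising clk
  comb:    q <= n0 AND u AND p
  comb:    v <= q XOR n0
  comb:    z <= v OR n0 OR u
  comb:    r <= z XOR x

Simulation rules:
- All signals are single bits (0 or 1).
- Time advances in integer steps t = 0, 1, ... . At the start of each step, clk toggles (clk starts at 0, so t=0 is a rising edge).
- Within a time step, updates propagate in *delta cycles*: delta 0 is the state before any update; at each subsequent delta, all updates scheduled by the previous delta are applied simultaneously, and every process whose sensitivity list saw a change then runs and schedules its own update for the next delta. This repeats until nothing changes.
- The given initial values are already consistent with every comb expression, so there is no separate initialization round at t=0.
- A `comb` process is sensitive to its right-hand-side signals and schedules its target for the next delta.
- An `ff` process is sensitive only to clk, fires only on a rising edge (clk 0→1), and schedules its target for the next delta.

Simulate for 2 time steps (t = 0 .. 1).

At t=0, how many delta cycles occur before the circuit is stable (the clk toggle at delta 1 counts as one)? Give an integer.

4

t=0 Δ0: r=0 clk=0 x=1 v=0 n0=1 u=1 p=1 q=1 z=1
  Δ1: clk:0→1
  Δ2: n0:1→0
  Δ3: v:0→1, q:1→0
  Δ4: v:1→0
  (4Δ to stable)
t=1 Δ0: r=0 clk=1 x=1 v=0 n0=0 u=1 p=1 q=0 z=1
  Δ1: clk:1→0
  (1Δ to stable)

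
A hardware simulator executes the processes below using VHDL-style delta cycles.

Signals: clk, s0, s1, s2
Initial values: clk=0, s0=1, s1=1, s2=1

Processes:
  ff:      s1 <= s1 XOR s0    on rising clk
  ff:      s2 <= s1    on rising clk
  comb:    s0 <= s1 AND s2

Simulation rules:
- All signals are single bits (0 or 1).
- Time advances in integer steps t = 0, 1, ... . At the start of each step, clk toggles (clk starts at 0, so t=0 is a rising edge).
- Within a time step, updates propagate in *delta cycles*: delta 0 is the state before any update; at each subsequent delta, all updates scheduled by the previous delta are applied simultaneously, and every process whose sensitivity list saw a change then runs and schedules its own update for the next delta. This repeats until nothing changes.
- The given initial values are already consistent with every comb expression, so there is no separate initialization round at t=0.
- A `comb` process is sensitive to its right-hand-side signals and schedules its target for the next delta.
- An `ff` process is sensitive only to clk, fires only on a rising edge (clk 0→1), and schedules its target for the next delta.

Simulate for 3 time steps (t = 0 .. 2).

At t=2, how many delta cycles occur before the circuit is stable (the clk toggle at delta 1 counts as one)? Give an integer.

t=0 Δ0: clk=0 s0=1 s1=1 s2=1
  Δ1: clk:0→1
  Δ2: s1:1→0
  Δ3: s0:1→0
  (3Δ to stable)
t=1 Δ0: clk=1 s0=0 s1=0 s2=1
  Δ1: clk:1→0
  (1Δ to stable)
t=2 Δ0: clk=0 s0=0 s1=0 s2=1
  Δ1: clk:0→1
  Δ2: s2:1→0
  (2Δ to stable)

2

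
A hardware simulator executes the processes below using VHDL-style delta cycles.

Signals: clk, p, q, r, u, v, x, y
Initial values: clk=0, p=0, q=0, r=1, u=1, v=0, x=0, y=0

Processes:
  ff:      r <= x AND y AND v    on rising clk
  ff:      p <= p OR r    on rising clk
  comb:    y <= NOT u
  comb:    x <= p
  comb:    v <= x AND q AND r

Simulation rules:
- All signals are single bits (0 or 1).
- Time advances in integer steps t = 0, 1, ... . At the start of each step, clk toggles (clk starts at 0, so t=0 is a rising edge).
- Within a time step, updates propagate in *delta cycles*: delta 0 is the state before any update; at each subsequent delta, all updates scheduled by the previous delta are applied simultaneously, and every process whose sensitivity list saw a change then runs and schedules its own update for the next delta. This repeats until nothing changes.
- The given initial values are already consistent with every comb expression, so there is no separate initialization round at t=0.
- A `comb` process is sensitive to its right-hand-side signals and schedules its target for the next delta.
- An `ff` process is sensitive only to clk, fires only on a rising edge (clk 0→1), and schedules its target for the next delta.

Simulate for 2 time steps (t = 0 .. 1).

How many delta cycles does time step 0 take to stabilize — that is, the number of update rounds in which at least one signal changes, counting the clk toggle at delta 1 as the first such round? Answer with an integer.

3

t0.Δ0 u=1 v=0 x=0 y=0 clk=0 r=1 q=0 p=0
t0.Δ1 u=1 v=0 x=0 y=0 clk=1 r=1 q=0 p=0
t0.Δ2 u=1 v=0 x=0 y=0 clk=1 r=0 q=0 p=1
t0.Δ3 u=1 v=0 x=1 y=0 clk=1 r=0 q=0 p=1
t1.Δ0 u=1 v=0 x=1 y=0 clk=1 r=0 q=0 p=1
t1.Δ1 u=1 v=0 x=1 y=0 clk=0 r=0 q=0 p=1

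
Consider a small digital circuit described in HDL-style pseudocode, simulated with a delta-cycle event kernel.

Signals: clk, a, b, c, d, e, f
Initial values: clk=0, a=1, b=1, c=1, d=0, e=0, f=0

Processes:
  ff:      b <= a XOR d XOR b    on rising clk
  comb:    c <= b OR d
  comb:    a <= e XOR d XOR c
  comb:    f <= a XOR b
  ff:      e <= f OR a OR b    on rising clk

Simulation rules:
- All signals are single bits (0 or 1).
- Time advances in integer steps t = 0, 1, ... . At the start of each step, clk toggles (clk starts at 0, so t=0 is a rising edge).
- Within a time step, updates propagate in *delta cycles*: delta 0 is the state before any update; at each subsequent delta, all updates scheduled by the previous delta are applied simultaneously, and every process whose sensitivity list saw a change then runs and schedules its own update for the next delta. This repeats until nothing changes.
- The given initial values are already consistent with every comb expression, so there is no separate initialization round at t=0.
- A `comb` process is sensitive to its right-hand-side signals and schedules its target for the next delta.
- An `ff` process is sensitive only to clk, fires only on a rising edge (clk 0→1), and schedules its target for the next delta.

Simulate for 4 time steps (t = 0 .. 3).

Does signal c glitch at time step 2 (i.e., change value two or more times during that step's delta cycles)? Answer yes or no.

no

t=0 Δ0: a=1 c=1 clk=0 d=0 e=0 b=1 f=0
  Δ1: clk:0→1
  Δ2: e:0→1, b:1→0
  Δ3: a:1→0, c:1→0, f:0→1
  Δ4: a:0→1, f:1→0
  Δ5: f:0→1
  (5Δ to stable)
t=1 Δ0: a=1 c=0 clk=1 d=0 e=1 b=0 f=1
  Δ1: clk:1→0
  (1Δ to stable)
t=2 Δ0: a=1 c=0 clk=0 d=0 e=1 b=0 f=1
  Δ1: clk:0→1
  Δ2: b:0→1
  Δ3: c:0→1, f:1→0
  Δ4: a:1→0
  Δ5: f:0→1
  (5Δ to stable)
t=3 Δ0: a=0 c=1 clk=1 d=0 e=1 b=1 f=1
  Δ1: clk:1→0
  (1Δ to stable)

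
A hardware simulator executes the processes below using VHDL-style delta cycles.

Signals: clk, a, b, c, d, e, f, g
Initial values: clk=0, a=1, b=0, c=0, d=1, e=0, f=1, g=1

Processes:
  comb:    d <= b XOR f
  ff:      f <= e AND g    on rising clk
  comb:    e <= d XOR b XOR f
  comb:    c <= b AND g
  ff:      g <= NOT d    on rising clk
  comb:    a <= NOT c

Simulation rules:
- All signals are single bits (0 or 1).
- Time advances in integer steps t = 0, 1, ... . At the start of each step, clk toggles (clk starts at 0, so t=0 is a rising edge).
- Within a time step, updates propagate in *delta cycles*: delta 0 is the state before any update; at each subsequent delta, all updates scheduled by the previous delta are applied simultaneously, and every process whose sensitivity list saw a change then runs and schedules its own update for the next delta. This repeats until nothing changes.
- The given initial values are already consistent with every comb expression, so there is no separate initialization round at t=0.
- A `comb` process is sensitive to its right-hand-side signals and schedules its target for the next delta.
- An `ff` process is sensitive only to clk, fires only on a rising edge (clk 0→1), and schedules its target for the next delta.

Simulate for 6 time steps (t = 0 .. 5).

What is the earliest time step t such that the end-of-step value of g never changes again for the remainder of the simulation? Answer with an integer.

2

t0.Δ0 e=0 d=1 a=1 g=1 b=0 f=1 c=0 clk=0
t0.Δ1 e=0 d=1 a=1 g=1 b=0 f=1 c=0 clk=1
t0.Δ2 e=0 d=1 a=1 g=0 b=0 f=0 c=0 clk=1
t0.Δ3 e=1 d=0 a=1 g=0 b=0 f=0 c=0 clk=1
t0.Δ4 e=0 d=0 a=1 g=0 b=0 f=0 c=0 clk=1
t1.Δ0 e=0 d=0 a=1 g=0 b=0 f=0 c=0 clk=1
t1.Δ1 e=0 d=0 a=1 g=0 b=0 f=0 c=0 clk=0
t2.Δ0 e=0 d=0 a=1 g=0 b=0 f=0 c=0 clk=0
t2.Δ1 e=0 d=0 a=1 g=0 b=0 f=0 c=0 clk=1
t2.Δ2 e=0 d=0 a=1 g=1 b=0 f=0 c=0 clk=1
t3.Δ0 e=0 d=0 a=1 g=1 b=0 f=0 c=0 clk=1
t3.Δ1 e=0 d=0 a=1 g=1 b=0 f=0 c=0 clk=0
t4.Δ0 e=0 d=0 a=1 g=1 b=0 f=0 c=0 clk=0
t4.Δ1 e=0 d=0 a=1 g=1 b=0 f=0 c=0 clk=1
t5.Δ0 e=0 d=0 a=1 g=1 b=0 f=0 c=0 clk=1
t5.Δ1 e=0 d=0 a=1 g=1 b=0 f=0 c=0 clk=0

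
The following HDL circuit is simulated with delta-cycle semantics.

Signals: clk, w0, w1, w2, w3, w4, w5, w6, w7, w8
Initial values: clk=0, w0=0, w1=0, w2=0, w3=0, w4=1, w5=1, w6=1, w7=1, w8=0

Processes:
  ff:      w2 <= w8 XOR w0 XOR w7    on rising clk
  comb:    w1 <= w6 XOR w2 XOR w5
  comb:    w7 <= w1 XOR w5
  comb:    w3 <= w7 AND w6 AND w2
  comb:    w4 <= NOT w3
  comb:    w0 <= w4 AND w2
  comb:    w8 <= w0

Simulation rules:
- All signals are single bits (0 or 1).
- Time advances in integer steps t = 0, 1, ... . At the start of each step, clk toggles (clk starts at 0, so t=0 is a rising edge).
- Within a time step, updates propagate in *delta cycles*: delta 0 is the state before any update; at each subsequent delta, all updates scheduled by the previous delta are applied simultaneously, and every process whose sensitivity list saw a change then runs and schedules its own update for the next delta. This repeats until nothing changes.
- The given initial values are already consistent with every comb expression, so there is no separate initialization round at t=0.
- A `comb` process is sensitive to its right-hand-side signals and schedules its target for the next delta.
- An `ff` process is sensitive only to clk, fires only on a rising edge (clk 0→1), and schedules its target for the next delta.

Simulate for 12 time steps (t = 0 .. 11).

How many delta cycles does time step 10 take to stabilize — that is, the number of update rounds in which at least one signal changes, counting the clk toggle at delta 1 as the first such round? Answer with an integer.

4

t0.Δ0 clk=0 w0=0 w6=1 w8=0 w3=0 w1=0 w2=0 w5=1 w7=1 w4=1
t0.Δ1 clk=1 w0=0 w6=1 w8=0 w3=0 w1=0 w2=0 w5=1 w7=1 w4=1
t0.Δ2 clk=1 w0=0 w6=1 w8=0 w3=0 w1=0 w2=1 w5=1 w7=1 w4=1
t0.Δ3 clk=1 w0=1 w6=1 w8=0 w3=1 w1=1 w2=1 w5=1 w7=1 w4=1
t0.Δ4 clk=1 w0=1 w6=1 w8=1 w3=1 w1=1 w2=1 w5=1 w7=0 w4=0
t0.Δ5 clk=1 w0=0 w6=1 w8=1 w3=0 w1=1 w2=1 w5=1 w7=0 w4=0
t0.Δ6 clk=1 w0=0 w6=1 w8=0 w3=0 w1=1 w2=1 w5=1 w7=0 w4=1
t0.Δ7 clk=1 w0=1 w6=1 w8=0 w3=0 w1=1 w2=1 w5=1 w7=0 w4=1
t0.Δ8 clk=1 w0=1 w6=1 w8=1 w3=0 w1=1 w2=1 w5=1 w7=0 w4=1
t1.Δ0 clk=1 w0=1 w6=1 w8=1 w3=0 w1=1 w2=1 w5=1 w7=0 w4=1
t1.Δ1 clk=0 w0=1 w6=1 w8=1 w3=0 w1=1 w2=1 w5=1 w7=0 w4=1
t2.Δ0 clk=0 w0=1 w6=1 w8=1 w3=0 w1=1 w2=1 w5=1 w7=0 w4=1
t2.Δ1 clk=1 w0=1 w6=1 w8=1 w3=0 w1=1 w2=1 w5=1 w7=0 w4=1
t2.Δ2 clk=1 w0=1 w6=1 w8=1 w3=0 w1=1 w2=0 w5=1 w7=0 w4=1
t2.Δ3 clk=1 w0=0 w6=1 w8=1 w3=0 w1=0 w2=0 w5=1 w7=0 w4=1
t2.Δ4 clk=1 w0=0 w6=1 w8=0 w3=0 w1=0 w2=0 w5=1 w7=1 w4=1
t3.Δ0 clk=1 w0=0 w6=1 w8=0 w3=0 w1=0 w2=0 w5=1 w7=1 w4=1
t3.Δ1 clk=0 w0=0 w6=1 w8=0 w3=0 w1=0 w2=0 w5=1 w7=1 w4=1
t4.Δ0 clk=0 w0=0 w6=1 w8=0 w3=0 w1=0 w2=0 w5=1 w7=1 w4=1
t4.Δ1 clk=1 w0=0 w6=1 w8=0 w3=0 w1=0 w2=0 w5=1 w7=1 w4=1
t4.Δ2 clk=1 w0=0 w6=1 w8=0 w3=0 w1=0 w2=1 w5=1 w7=1 w4=1
t4.Δ3 clk=1 w0=1 w6=1 w8=0 w3=1 w1=1 w2=1 w5=1 w7=1 w4=1
t4.Δ4 clk=1 w0=1 w6=1 w8=1 w3=1 w1=1 w2=1 w5=1 w7=0 w4=0
t4.Δ5 clk=1 w0=0 w6=1 w8=1 w3=0 w1=1 w2=1 w5=1 w7=0 w4=0
t4.Δ6 clk=1 w0=0 w6=1 w8=0 w3=0 w1=1 w2=1 w5=1 w7=0 w4=1
t4.Δ7 clk=1 w0=1 w6=1 w8=0 w3=0 w1=1 w2=1 w5=1 w7=0 w4=1
t4.Δ8 clk=1 w0=1 w6=1 w8=1 w3=0 w1=1 w2=1 w5=1 w7=0 w4=1
t5.Δ0 clk=1 w0=1 w6=1 w8=1 w3=0 w1=1 w2=1 w5=1 w7=0 w4=1
t5.Δ1 clk=0 w0=1 w6=1 w8=1 w3=0 w1=1 w2=1 w5=1 w7=0 w4=1
t6.Δ0 clk=0 w0=1 w6=1 w8=1 w3=0 w1=1 w2=1 w5=1 w7=0 w4=1
t6.Δ1 clk=1 w0=1 w6=1 w8=1 w3=0 w1=1 w2=1 w5=1 w7=0 w4=1
t6.Δ2 clk=1 w0=1 w6=1 w8=1 w3=0 w1=1 w2=0 w5=1 w7=0 w4=1
t6.Δ3 clk=1 w0=0 w6=1 w8=1 w3=0 w1=0 w2=0 w5=1 w7=0 w4=1
t6.Δ4 clk=1 w0=0 w6=1 w8=0 w3=0 w1=0 w2=0 w5=1 w7=1 w4=1
t7.Δ0 clk=1 w0=0 w6=1 w8=0 w3=0 w1=0 w2=0 w5=1 w7=1 w4=1
t7.Δ1 clk=0 w0=0 w6=1 w8=0 w3=0 w1=0 w2=0 w5=1 w7=1 w4=1
t8.Δ0 clk=0 w0=0 w6=1 w8=0 w3=0 w1=0 w2=0 w5=1 w7=1 w4=1
t8.Δ1 clk=1 w0=0 w6=1 w8=0 w3=0 w1=0 w2=0 w5=1 w7=1 w4=1
t8.Δ2 clk=1 w0=0 w6=1 w8=0 w3=0 w1=0 w2=1 w5=1 w7=1 w4=1
t8.Δ3 clk=1 w0=1 w6=1 w8=0 w3=1 w1=1 w2=1 w5=1 w7=1 w4=1
t8.Δ4 clk=1 w0=1 w6=1 w8=1 w3=1 w1=1 w2=1 w5=1 w7=0 w4=0
t8.Δ5 clk=1 w0=0 w6=1 w8=1 w3=0 w1=1 w2=1 w5=1 w7=0 w4=0
t8.Δ6 clk=1 w0=0 w6=1 w8=0 w3=0 w1=1 w2=1 w5=1 w7=0 w4=1
t8.Δ7 clk=1 w0=1 w6=1 w8=0 w3=0 w1=1 w2=1 w5=1 w7=0 w4=1
t8.Δ8 clk=1 w0=1 w6=1 w8=1 w3=0 w1=1 w2=1 w5=1 w7=0 w4=1
t9.Δ0 clk=1 w0=1 w6=1 w8=1 w3=0 w1=1 w2=1 w5=1 w7=0 w4=1
t9.Δ1 clk=0 w0=1 w6=1 w8=1 w3=0 w1=1 w2=1 w5=1 w7=0 w4=1
t10.Δ0 clk=0 w0=1 w6=1 w8=1 w3=0 w1=1 w2=1 w5=1 w7=0 w4=1
t10.Δ1 clk=1 w0=1 w6=1 w8=1 w3=0 w1=1 w2=1 w5=1 w7=0 w4=1
t10.Δ2 clk=1 w0=1 w6=1 w8=1 w3=0 w1=1 w2=0 w5=1 w7=0 w4=1
t10.Δ3 clk=1 w0=0 w6=1 w8=1 w3=0 w1=0 w2=0 w5=1 w7=0 w4=1
t10.Δ4 clk=1 w0=0 w6=1 w8=0 w3=0 w1=0 w2=0 w5=1 w7=1 w4=1
t11.Δ0 clk=1 w0=0 w6=1 w8=0 w3=0 w1=0 w2=0 w5=1 w7=1 w4=1
t11.Δ1 clk=0 w0=0 w6=1 w8=0 w3=0 w1=0 w2=0 w5=1 w7=1 w4=1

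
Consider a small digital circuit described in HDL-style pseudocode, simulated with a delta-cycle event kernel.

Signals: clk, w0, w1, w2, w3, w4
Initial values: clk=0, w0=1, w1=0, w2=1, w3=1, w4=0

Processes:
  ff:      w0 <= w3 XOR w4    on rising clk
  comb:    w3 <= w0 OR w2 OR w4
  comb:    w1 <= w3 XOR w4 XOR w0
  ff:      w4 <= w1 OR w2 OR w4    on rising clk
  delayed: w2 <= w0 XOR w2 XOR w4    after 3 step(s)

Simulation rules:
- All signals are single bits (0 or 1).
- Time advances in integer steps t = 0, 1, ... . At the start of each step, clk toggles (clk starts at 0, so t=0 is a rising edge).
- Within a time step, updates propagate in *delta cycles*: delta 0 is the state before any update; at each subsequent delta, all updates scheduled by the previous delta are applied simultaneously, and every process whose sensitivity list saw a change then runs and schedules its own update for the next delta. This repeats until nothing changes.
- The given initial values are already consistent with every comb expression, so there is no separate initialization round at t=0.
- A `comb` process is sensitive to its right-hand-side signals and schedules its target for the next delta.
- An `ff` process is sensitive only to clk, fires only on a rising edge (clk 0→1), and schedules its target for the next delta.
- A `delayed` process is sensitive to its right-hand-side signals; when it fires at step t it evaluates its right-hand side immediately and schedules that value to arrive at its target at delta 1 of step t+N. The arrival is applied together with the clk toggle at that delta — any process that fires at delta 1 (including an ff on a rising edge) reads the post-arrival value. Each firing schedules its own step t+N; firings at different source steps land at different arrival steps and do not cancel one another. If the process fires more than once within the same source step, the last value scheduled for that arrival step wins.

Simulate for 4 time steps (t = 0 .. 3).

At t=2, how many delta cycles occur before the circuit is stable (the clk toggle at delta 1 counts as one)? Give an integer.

3

t=0 Δ0: w3=1 w1=0 clk=0 w0=1 w2=1 w4=0
  Δ1: clk:0→1
  Δ2: w4:0→1
  Δ3: w1:0→1
  (3Δ to stable)
t=1 Δ0: w3=1 w1=1 clk=1 w0=1 w2=1 w4=1
  Δ1: clk:1→0
  (1Δ to stable)
t=2 Δ0: w3=1 w1=1 clk=0 w0=1 w2=1 w4=1
  Δ1: clk:0→1
  Δ2: w0:1→0
  Δ3: w1:1→0
  (3Δ to stable)
t=3 Δ0: w3=1 w1=0 clk=1 w0=0 w2=1 w4=1
  Δ1: clk:1→0
  (1Δ to stable)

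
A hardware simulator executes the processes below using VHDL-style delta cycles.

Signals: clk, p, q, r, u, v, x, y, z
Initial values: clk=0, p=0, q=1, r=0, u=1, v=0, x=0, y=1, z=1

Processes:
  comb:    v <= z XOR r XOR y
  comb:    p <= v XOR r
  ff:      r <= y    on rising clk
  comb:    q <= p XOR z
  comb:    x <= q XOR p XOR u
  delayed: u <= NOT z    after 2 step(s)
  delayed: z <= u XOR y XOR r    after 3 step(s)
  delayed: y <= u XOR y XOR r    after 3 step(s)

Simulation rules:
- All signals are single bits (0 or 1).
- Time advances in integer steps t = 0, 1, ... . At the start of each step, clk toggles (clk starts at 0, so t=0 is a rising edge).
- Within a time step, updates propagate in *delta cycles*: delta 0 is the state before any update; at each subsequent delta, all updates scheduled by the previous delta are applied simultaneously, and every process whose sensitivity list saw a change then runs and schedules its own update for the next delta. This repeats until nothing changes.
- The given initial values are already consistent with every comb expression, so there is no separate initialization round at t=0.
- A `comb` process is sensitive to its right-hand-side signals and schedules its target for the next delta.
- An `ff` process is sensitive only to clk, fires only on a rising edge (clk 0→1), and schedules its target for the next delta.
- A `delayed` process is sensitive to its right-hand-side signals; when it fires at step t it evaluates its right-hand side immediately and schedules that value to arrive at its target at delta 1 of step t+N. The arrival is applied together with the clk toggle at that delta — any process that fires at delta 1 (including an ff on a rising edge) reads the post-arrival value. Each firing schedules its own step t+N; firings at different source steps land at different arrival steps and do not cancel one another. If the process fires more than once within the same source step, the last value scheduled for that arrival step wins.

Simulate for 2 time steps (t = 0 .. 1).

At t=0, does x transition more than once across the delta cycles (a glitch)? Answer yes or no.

yes

t0.Δ0 clk=0 p=0 z=1 q=1 r=0 y=1 x=0 u=1 v=0
t0.Δ1 clk=1 p=0 z=1 q=1 r=0 y=1 x=0 u=1 v=0
t0.Δ2 clk=1 p=0 z=1 q=1 r=1 y=1 x=0 u=1 v=0
t0.Δ3 clk=1 p=1 z=1 q=1 r=1 y=1 x=0 u=1 v=1
t0.Δ4 clk=1 p=0 z=1 q=0 r=1 y=1 x=1 u=1 v=1
t0.Δ5 clk=1 p=0 z=1 q=1 r=1 y=1 x=1 u=1 v=1
t0.Δ6 clk=1 p=0 z=1 q=1 r=1 y=1 x=0 u=1 v=1
t1.Δ0 clk=1 p=0 z=1 q=1 r=1 y=1 x=0 u=1 v=1
t1.Δ1 clk=0 p=0 z=1 q=1 r=1 y=1 x=0 u=1 v=1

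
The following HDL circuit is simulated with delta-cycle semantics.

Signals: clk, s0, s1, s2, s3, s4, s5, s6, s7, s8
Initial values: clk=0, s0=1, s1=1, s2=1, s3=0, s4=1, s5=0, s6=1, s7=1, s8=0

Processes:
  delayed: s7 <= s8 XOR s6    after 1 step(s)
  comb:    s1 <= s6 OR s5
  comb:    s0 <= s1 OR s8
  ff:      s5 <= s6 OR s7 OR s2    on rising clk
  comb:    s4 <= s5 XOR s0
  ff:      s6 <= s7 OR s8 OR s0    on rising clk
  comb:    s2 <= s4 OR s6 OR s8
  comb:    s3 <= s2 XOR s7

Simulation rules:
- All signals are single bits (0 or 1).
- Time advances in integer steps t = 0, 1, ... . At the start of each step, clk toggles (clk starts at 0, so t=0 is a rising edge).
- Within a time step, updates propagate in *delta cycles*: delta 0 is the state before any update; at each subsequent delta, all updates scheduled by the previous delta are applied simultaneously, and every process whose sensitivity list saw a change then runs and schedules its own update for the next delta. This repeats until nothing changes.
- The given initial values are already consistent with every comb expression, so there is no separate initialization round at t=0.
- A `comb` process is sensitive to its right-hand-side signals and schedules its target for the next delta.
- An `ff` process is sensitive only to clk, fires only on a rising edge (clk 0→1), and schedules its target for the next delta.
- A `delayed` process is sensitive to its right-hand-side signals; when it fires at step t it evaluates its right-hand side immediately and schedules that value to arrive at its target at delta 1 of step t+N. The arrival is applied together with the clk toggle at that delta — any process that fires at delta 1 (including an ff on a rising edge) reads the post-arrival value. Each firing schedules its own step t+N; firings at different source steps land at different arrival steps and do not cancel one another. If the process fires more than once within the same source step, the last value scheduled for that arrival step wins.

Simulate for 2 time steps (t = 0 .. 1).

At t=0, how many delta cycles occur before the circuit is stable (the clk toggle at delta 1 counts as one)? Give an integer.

t0.Δ0 s7=1 s1=1 s5=0 clk=0 s6=1 s2=1 s0=1 s8=0 s3=0 s4=1
t0.Δ1 s7=1 s1=1 s5=0 clk=1 s6=1 s2=1 s0=1 s8=0 s3=0 s4=1
t0.Δ2 s7=1 s1=1 s5=1 clk=1 s6=1 s2=1 s0=1 s8=0 s3=0 s4=1
t0.Δ3 s7=1 s1=1 s5=1 clk=1 s6=1 s2=1 s0=1 s8=0 s3=0 s4=0
t1.Δ0 s7=1 s1=1 s5=1 clk=1 s6=1 s2=1 s0=1 s8=0 s3=0 s4=0
t1.Δ1 s7=1 s1=1 s5=1 clk=0 s6=1 s2=1 s0=1 s8=0 s3=0 s4=0

3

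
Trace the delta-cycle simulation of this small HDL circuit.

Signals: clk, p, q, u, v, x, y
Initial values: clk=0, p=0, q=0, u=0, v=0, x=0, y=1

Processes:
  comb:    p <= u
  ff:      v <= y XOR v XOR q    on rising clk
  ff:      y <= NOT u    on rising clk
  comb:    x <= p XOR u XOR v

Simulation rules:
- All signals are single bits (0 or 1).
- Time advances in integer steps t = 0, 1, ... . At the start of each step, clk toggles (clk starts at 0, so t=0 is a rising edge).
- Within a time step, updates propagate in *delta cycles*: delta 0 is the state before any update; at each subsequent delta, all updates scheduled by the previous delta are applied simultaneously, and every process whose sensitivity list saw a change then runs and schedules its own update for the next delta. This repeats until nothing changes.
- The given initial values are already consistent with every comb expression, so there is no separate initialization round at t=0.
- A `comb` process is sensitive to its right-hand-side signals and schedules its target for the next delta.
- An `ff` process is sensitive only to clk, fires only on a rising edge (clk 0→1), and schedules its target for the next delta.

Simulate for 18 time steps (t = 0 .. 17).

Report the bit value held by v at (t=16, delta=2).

1

[bits: clk,p,y,x,u,v,q]
t=0: Δ0=0010000 Δ1=1010000 Δ2=1010010 Δ3=1011010 | 3Δ
t=1: Δ0=1011010 Δ1=0011010 | 1Δ
t=2: Δ0=0011010 Δ1=1011010 Δ2=1011000 Δ3=1010000 | 3Δ
t=3: Δ0=1010000 Δ1=0010000 | 1Δ
t=4: Δ0=0010000 Δ1=1010000 Δ2=1010010 Δ3=1011010 | 3Δ
t=5: Δ0=1011010 Δ1=0011010 | 1Δ
t=6: Δ0=0011010 Δ1=1011010 Δ2=1011000 Δ3=1010000 | 3Δ
t=7: Δ0=1010000 Δ1=0010000 | 1Δ
t=8: Δ0=0010000 Δ1=1010000 Δ2=1010010 Δ3=1011010 | 3Δ
t=9: Δ0=1011010 Δ1=0011010 | 1Δ
t=10: Δ0=0011010 Δ1=1011010 Δ2=1011000 Δ3=1010000 | 3Δ
t=11: Δ0=1010000 Δ1=0010000 | 1Δ
t=12: Δ0=0010000 Δ1=1010000 Δ2=1010010 Δ3=1011010 | 3Δ
t=13: Δ0=1011010 Δ1=0011010 | 1Δ
t=14: Δ0=0011010 Δ1=1011010 Δ2=1011000 Δ3=1010000 | 3Δ
t=15: Δ0=1010000 Δ1=0010000 | 1Δ
t=16: Δ0=0010000 Δ1=1010000 Δ2=1010010 Δ3=1011010 | 3Δ
t=17: Δ0=1011010 Δ1=0011010 | 1Δ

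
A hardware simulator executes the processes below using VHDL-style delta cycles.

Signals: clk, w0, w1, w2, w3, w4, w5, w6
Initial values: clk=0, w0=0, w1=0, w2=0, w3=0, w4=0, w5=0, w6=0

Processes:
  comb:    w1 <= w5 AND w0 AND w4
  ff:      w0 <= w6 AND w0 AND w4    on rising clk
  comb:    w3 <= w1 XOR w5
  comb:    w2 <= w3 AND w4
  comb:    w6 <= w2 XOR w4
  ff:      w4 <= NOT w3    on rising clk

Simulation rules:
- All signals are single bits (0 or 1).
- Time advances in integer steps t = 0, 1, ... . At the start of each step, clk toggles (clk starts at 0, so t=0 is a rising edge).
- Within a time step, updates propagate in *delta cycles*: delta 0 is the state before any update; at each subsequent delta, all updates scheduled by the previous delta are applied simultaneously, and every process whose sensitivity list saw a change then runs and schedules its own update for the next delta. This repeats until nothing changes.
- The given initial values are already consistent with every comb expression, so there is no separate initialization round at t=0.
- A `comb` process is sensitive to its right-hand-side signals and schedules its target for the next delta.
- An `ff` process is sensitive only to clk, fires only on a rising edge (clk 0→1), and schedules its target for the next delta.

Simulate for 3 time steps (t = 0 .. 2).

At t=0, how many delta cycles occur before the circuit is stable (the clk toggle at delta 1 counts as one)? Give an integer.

[bits: w5,w2,w3,w1,w0,clk,w4,w6]
t=0: Δ0=00000000 Δ1=00000100 Δ2=00000110 Δ3=00000111 | 3Δ
t=1: Δ0=00000111 Δ1=00000011 | 1Δ
t=2: Δ0=00000011 Δ1=00000111 | 1Δ

3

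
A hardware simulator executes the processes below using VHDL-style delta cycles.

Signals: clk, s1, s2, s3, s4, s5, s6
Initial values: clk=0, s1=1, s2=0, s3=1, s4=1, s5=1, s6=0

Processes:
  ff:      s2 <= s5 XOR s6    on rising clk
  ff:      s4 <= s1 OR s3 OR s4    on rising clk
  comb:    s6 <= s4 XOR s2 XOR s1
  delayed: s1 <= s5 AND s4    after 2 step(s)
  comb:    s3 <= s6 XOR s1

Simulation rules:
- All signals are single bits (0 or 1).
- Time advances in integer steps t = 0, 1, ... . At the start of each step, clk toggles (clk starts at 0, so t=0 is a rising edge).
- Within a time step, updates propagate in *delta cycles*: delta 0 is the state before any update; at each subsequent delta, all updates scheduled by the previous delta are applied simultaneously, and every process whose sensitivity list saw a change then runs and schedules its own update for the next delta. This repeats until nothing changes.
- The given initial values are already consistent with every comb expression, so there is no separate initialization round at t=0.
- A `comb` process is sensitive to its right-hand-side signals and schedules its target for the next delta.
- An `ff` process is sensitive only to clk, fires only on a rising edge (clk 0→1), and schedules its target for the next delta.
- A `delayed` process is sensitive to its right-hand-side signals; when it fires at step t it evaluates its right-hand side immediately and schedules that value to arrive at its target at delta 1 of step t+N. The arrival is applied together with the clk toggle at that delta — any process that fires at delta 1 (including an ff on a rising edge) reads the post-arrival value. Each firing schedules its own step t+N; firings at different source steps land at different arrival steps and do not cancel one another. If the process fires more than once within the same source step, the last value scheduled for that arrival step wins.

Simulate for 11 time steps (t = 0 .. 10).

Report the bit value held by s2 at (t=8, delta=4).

t0.Δ0 s5=1 clk=0 s1=1 s3=1 s2=0 s6=0 s4=1
t0.Δ1 s5=1 clk=1 s1=1 s3=1 s2=0 s6=0 s4=1
t0.Δ2 s5=1 clk=1 s1=1 s3=1 s2=1 s6=0 s4=1
t0.Δ3 s5=1 clk=1 s1=1 s3=1 s2=1 s6=1 s4=1
t0.Δ4 s5=1 clk=1 s1=1 s3=0 s2=1 s6=1 s4=1
t1.Δ0 s5=1 clk=1 s1=1 s3=0 s2=1 s6=1 s4=1
t1.Δ1 s5=1 clk=0 s1=1 s3=0 s2=1 s6=1 s4=1
t2.Δ0 s5=1 clk=0 s1=1 s3=0 s2=1 s6=1 s4=1
t2.Δ1 s5=1 clk=1 s1=1 s3=0 s2=1 s6=1 s4=1
t2.Δ2 s5=1 clk=1 s1=1 s3=0 s2=0 s6=1 s4=1
t2.Δ3 s5=1 clk=1 s1=1 s3=0 s2=0 s6=0 s4=1
t2.Δ4 s5=1 clk=1 s1=1 s3=1 s2=0 s6=0 s4=1
t3.Δ0 s5=1 clk=1 s1=1 s3=1 s2=0 s6=0 s4=1
t3.Δ1 s5=1 clk=0 s1=1 s3=1 s2=0 s6=0 s4=1
t4.Δ0 s5=1 clk=0 s1=1 s3=1 s2=0 s6=0 s4=1
t4.Δ1 s5=1 clk=1 s1=1 s3=1 s2=0 s6=0 s4=1
t4.Δ2 s5=1 clk=1 s1=1 s3=1 s2=1 s6=0 s4=1
t4.Δ3 s5=1 clk=1 s1=1 s3=1 s2=1 s6=1 s4=1
t4.Δ4 s5=1 clk=1 s1=1 s3=0 s2=1 s6=1 s4=1
t5.Δ0 s5=1 clk=1 s1=1 s3=0 s2=1 s6=1 s4=1
t5.Δ1 s5=1 clk=0 s1=1 s3=0 s2=1 s6=1 s4=1
t6.Δ0 s5=1 clk=0 s1=1 s3=0 s2=1 s6=1 s4=1
t6.Δ1 s5=1 clk=1 s1=1 s3=0 s2=1 s6=1 s4=1
t6.Δ2 s5=1 clk=1 s1=1 s3=0 s2=0 s6=1 s4=1
t6.Δ3 s5=1 clk=1 s1=1 s3=0 s2=0 s6=0 s4=1
t6.Δ4 s5=1 clk=1 s1=1 s3=1 s2=0 s6=0 s4=1
t7.Δ0 s5=1 clk=1 s1=1 s3=1 s2=0 s6=0 s4=1
t7.Δ1 s5=1 clk=0 s1=1 s3=1 s2=0 s6=0 s4=1
t8.Δ0 s5=1 clk=0 s1=1 s3=1 s2=0 s6=0 s4=1
t8.Δ1 s5=1 clk=1 s1=1 s3=1 s2=0 s6=0 s4=1
t8.Δ2 s5=1 clk=1 s1=1 s3=1 s2=1 s6=0 s4=1
t8.Δ3 s5=1 clk=1 s1=1 s3=1 s2=1 s6=1 s4=1
t8.Δ4 s5=1 clk=1 s1=1 s3=0 s2=1 s6=1 s4=1
t9.Δ0 s5=1 clk=1 s1=1 s3=0 s2=1 s6=1 s4=1
t9.Δ1 s5=1 clk=0 s1=1 s3=0 s2=1 s6=1 s4=1
t10.Δ0 s5=1 clk=0 s1=1 s3=0 s2=1 s6=1 s4=1
t10.Δ1 s5=1 clk=1 s1=1 s3=0 s2=1 s6=1 s4=1
t10.Δ2 s5=1 clk=1 s1=1 s3=0 s2=0 s6=1 s4=1
t10.Δ3 s5=1 clk=1 s1=1 s3=0 s2=0 s6=0 s4=1
t10.Δ4 s5=1 clk=1 s1=1 s3=1 s2=0 s6=0 s4=1

1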